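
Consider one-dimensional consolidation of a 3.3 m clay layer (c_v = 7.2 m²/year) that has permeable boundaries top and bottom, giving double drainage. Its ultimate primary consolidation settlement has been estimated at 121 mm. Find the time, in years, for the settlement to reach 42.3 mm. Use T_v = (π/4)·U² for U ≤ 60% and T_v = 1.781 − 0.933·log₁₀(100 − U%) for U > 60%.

t ≈ 0.0363 years

Drainage path length: H_d = H/2 = 1.65 m (double drainage).
U = S(t)/S_ult = 42.3/121 = 0.3496.
U ≤ 60%: T_v = (π/4)·U² = (π/4)×0.34959² = 0.095984.
t = T_v·H_d²/c_v = 0.095984×1.65²/7.2 = 0.03629 years.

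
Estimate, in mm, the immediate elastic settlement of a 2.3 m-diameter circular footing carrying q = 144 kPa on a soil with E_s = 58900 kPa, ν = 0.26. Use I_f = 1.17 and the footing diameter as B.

S_e ≈ 6.13 mm

Immediate (elastic) settlement: S_e = q·B·(1−ν²)/E_s · I_f.
S_e = 144 × 2.3 × (1 − 0.26²) / 58900 × 1.17
    = 144 × 2.3 × 0.9324 / 58900 × 1.17
    = 0.006134 m = 6.134 mm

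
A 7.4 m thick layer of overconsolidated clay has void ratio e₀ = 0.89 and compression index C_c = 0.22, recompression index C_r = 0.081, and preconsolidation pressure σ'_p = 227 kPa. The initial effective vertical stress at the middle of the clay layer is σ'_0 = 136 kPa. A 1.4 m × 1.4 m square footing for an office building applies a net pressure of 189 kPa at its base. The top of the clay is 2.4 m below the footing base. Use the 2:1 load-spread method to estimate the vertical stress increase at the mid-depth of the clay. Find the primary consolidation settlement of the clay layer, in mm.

Mid-depth of clay below the footing base: z = 2.4 + 7.4/2 = 6.1 m.
Stress increase at mid-clay by the 2:1 spreading method:
Δσ = qBL/((B+z)(L+z)) = 189×1.4×1.4/((1.4+6.1)(1.4+6.1)) = 6.5856 kPa
Final effective stress: σ'_f = 136 + 6.5856 = 142.59 kPa.
σ'_f = 142.59 ≤ σ'_p = 227 kPa, so the clay remains overconsolidated and only the recompression index applies:
S_c = C_r·H/(1+e₀)·log₁₀(σ'_f/σ'_0) = 0.081×7.4/1.89×log₁₀(142.59/136)
    = 0.31714 × 0.02055 = 0.006517 m

S_c ≈ 6.52 mm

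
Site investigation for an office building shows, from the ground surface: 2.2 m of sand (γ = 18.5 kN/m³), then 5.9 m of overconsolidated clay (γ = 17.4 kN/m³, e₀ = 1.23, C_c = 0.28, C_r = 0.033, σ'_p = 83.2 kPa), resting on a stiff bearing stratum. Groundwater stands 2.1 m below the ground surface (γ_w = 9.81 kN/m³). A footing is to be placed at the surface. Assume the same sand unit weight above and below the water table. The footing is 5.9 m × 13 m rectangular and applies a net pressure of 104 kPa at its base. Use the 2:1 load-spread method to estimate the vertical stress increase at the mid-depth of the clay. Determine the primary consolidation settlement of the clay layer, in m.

Mid-depth of clay below the ground surface: z = 2.2 + 5.9/2 = 5.15 m.
Total vertical stress at mid-clay: σ_v = 18.5×2.2 + 17.4×2.95 = 92.03 kPa.
Pore pressure: u = 9.81×(5.15 − 2.1) = 29.921 kPa.
Initial effective stress: σ'_0 = σ_v − u = 92.03 − 29.921 = 62.109 kPa.
Stress increase at mid-clay by the 2:1 spreading method:
Δσ = qBL/((B+z)(L+z)) = 104×5.9×13/((5.9+5.15)(13+5.15)) = 39.773 kPa
Final effective stress: σ'_f = 62.109 + 39.773 = 101.88 kPa.
σ'_f = 101.88 > σ'_p = 83.2 kPa, so the stress path crosses the preconsolidation pressure — recompression up to σ'_p, then virgin compression beyond:
S_c = H/(1+e₀)·[C_r·log₁₀(σ'_p/σ'_0) + C_c·log₁₀(σ'_f/σ'_p)]
    = 5.9/2.23 × [0.033×log₁₀(83.2/62.109) + 0.28×log₁₀(101.88/83.2)]
    = 2.6457 × [0.00419 + 0.02463] = 0.07625 m

S_c ≈ 0.0762 m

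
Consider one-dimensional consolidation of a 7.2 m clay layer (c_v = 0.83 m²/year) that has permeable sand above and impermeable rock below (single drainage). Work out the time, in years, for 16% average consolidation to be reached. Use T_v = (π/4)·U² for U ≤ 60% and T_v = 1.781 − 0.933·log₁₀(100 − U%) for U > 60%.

t ≈ 1.26 years

Drainage path length: H_d = H = 7.2 m (single drainage).
U ≤ 60%: T_v = (π/4)·U² = (π/4)×0.16² = 0.020106.
t = T_v·H_d²/c_v = 0.020106×7.2²/0.83 = 1.256 years.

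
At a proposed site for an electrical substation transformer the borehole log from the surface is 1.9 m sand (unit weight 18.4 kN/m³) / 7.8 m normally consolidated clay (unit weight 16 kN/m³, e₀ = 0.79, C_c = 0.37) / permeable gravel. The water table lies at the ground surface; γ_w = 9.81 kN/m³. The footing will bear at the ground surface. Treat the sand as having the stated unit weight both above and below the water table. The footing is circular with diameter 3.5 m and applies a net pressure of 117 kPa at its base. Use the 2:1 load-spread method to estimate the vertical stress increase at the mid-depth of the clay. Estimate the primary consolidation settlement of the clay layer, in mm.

S_c ≈ 240 mm

Mid-depth of clay below the ground surface: z = 1.9 + 7.8/2 = 5.8 m.
Total vertical stress at mid-clay: σ_v = 18.4×1.9 + 16×3.9 = 97.36 kPa.
Pore pressure: u = 9.81×(5.8 − 0) = 56.898 kPa.
Initial effective stress: σ'_0 = σ_v − u = 97.36 − 56.898 = 40.462 kPa.
Stress increase at mid-clay by the 2:1 spreading method:
Δσ ≈ qD²/(D+z)² = 117×3.5²/(3.5+5.8)² = 16.571 kPa
Final effective stress: σ'_f = σ'_0 + Δσ = 40.462 + 16.571 = 57.033 kPa.
Normally consolidated clay, so the full stress increment lies on the virgin compression line:
S_c = C_c·H/(1+e₀)·log₁₀(σ'_f/σ'_0) = 0.37×7.8/(1+0.79)×log₁₀(57.033/40.462)
    = 1.6123 × 0.14908 = 0.2404 m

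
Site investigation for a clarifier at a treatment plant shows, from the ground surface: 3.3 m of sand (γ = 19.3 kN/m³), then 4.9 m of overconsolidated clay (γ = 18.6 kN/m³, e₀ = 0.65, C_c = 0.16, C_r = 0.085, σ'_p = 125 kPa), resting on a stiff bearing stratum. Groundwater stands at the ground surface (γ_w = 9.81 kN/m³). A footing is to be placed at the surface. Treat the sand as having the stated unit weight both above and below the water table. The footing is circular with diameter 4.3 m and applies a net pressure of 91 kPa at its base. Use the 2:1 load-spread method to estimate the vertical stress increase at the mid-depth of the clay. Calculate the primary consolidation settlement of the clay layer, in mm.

Mid-depth of clay below the ground surface: z = 3.3 + 4.9/2 = 5.75 m.
Total vertical stress at mid-clay: σ_v = 19.3×3.3 + 18.6×2.45 = 109.26 kPa.
Pore pressure: u = 9.81×(5.75 − 0) = 56.408 kPa.
Initial effective stress: σ'_0 = σ_v − u = 109.26 − 56.408 = 52.852 kPa.
Stress increase at mid-clay by the 2:1 spreading method:
Δσ ≈ qD²/(D+z)² = 91×4.3²/(4.3+5.75)² = 16.659 kPa
Final effective stress: σ'_f = 52.852 + 16.659 = 69.511 kPa.
σ'_f = 69.511 ≤ σ'_p = 125 kPa, so the clay remains overconsolidated and only the recompression index applies:
S_c = C_r·H/(1+e₀)·log₁₀(σ'_f/σ'_0) = 0.085×4.9/1.65×log₁₀(69.511/52.852)
    = 0.25242 × 0.11899 = 0.03004 m

S_c ≈ 30 mm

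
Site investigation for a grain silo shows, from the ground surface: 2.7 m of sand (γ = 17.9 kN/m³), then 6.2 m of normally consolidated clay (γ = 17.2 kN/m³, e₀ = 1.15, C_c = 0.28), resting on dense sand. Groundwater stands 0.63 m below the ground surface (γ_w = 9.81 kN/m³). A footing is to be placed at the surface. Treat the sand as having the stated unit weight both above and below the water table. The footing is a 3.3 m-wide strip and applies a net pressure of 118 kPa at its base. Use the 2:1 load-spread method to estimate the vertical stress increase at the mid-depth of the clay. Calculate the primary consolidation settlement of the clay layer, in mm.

Mid-depth of clay below the ground surface: z = 2.7 + 6.2/2 = 5.8 m.
Total vertical stress at mid-clay: σ_v = 17.9×2.7 + 17.2×3.1 = 101.65 kPa.
Pore pressure: u = 9.81×(5.8 − 0.63) = 50.718 kPa.
Initial effective stress: σ'_0 = σ_v − u = 101.65 − 50.718 = 50.932 kPa.
Stress increase at mid-clay by the 2:1 spreading method:
Δσ = qB/(B+z) = 118×3.3/(3.3+5.8) = 42.791 kPa
Final effective stress: σ'_f = σ'_0 + Δσ = 50.932 + 42.791 = 93.723 kPa.
Normally consolidated clay, so the full stress increment lies on the virgin compression line:
S_c = C_c·H/(1+e₀)·log₁₀(σ'_f/σ'_0) = 0.28×6.2/(1+1.15)×log₁₀(93.723/50.932)
    = 0.80744 × 0.26486 = 0.2139 m

S_c ≈ 214 mm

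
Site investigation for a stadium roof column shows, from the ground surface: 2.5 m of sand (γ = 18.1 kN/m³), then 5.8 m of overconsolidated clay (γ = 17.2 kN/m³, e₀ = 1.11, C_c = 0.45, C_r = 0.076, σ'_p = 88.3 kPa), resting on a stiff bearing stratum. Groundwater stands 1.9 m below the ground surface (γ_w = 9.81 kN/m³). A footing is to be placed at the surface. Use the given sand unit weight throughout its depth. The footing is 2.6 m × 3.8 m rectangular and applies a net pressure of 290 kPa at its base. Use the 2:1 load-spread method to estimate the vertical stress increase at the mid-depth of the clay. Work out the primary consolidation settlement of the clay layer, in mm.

Mid-depth of clay below the ground surface: z = 2.5 + 5.8/2 = 5.4 m.
Total vertical stress at mid-clay: σ_v = 18.1×2.5 + 17.2×2.9 = 95.13 kPa.
Pore pressure: u = 9.81×(5.4 − 1.9) = 34.335 kPa.
Initial effective stress: σ'_0 = σ_v − u = 95.13 − 34.335 = 60.795 kPa.
Stress increase at mid-clay by the 2:1 spreading method:
Δσ = qBL/((B+z)(L+z)) = 290×2.6×3.8/((2.6+5.4)(3.8+5.4)) = 38.929 kPa
Final effective stress: σ'_f = 60.795 + 38.929 = 99.724 kPa.
σ'_f = 99.724 > σ'_p = 88.3 kPa, so the stress path crosses the preconsolidation pressure — recompression up to σ'_p, then virgin compression beyond:
S_c = H/(1+e₀)·[C_r·log₁₀(σ'_p/σ'_0) + C_c·log₁₀(σ'_f/σ'_p)]
    = 5.8/2.11 × [0.076×log₁₀(88.3/60.795) + 0.45×log₁₀(99.724/88.3)]
    = 2.7488 × [0.012319 + 0.023778] = 0.09922 m

S_c ≈ 99.2 mm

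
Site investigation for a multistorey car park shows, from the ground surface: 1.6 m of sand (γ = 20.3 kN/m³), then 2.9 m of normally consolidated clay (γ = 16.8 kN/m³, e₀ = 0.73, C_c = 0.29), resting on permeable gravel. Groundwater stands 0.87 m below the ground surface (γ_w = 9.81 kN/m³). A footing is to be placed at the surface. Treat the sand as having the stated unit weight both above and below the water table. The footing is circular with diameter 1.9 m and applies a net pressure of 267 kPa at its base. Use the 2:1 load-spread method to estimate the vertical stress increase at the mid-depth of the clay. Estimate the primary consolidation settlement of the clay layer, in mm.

S_c ≈ 158 mm

Mid-depth of clay below the ground surface: z = 1.6 + 2.9/2 = 3.05 m.
Total vertical stress at mid-clay: σ_v = 20.3×1.6 + 16.8×1.45 = 56.84 kPa.
Pore pressure: u = 9.81×(3.05 − 0.87) = 21.386 kPa.
Initial effective stress: σ'_0 = σ_v − u = 56.84 − 21.386 = 35.454 kPa.
Stress increase at mid-clay by the 2:1 spreading method:
Δσ ≈ qD²/(D+z)² = 267×1.9²/(1.9+3.05)² = 39.338 kPa
Final effective stress: σ'_f = σ'_0 + Δσ = 35.454 + 39.338 = 74.792 kPa.
Normally consolidated clay, so the full stress increment lies on the virgin compression line:
S_c = C_c·H/(1+e₀)·log₁₀(σ'_f/σ'_0) = 0.29×2.9/(1+0.73)×log₁₀(74.792/35.454)
    = 0.48613 × 0.32419 = 0.1576 m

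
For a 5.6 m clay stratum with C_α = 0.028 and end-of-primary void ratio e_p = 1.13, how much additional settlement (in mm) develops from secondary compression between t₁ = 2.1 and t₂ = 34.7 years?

S_s ≈ 89.7 mm

Secondary compression: S_s = C_α·H/(1+e_p)·log₁₀(t₂/t₁)
S_s = 0.028×5.6/(1+1.13)×log₁₀(34.7/2.1)
    = 0.07362 × 1.218 = 0.08967 m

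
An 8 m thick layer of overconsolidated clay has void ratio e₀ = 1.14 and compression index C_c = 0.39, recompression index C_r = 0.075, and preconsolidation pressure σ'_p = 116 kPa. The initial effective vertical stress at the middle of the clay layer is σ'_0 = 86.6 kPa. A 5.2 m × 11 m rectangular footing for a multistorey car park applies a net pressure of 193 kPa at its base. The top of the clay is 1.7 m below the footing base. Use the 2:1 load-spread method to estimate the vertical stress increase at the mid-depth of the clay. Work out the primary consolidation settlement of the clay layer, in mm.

S_c ≈ 187 mm

Mid-depth of clay below the footing base: z = 1.7 + 8/2 = 5.7 m.
Stress increase at mid-clay by the 2:1 spreading method:
Δσ = qBL/((B+z)(L+z)) = 193×5.2×11/((5.2+5.7)(11+5.7)) = 60.647 kPa
Final effective stress: σ'_f = 86.6 + 60.647 = 147.25 kPa.
σ'_f = 147.25 > σ'_p = 116 kPa, so the stress path crosses the preconsolidation pressure — recompression up to σ'_p, then virgin compression beyond:
S_c = H/(1+e₀)·[C_r·log₁₀(σ'_p/σ'_0) + C_c·log₁₀(σ'_f/σ'_p)]
    = 8/2.14 × [0.075×log₁₀(116/86.6) + 0.39×log₁₀(147.25/116)]
    = 3.7383 × [0.0095205 + 0.040403] = 0.1866 m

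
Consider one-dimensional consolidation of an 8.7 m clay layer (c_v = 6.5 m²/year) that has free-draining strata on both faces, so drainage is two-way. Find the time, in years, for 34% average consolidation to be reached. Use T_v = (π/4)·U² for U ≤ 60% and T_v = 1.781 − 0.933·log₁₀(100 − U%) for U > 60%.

Drainage path length: H_d = H/2 = 4.35 m (double drainage).
U ≤ 60%: T_v = (π/4)·U² = (π/4)×0.34² = 0.090792.
t = T_v·H_d²/c_v = 0.090792×4.35²/6.5 = 0.2643 years.

t ≈ 0.264 years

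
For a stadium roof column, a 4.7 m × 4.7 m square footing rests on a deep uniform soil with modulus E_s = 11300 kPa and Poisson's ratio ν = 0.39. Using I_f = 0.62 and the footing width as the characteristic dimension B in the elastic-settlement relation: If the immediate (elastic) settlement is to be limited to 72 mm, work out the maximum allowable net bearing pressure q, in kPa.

q ≈ 329 kPa

S_e = q·B·(1−ν²)/E_s · I_f  ⇒  q = S_e·E_s / (B·(1−ν²)·I_f).
q = 0.072 × 11300 / (4.7 × 0.8479 × 0.62) = 329.3 kPa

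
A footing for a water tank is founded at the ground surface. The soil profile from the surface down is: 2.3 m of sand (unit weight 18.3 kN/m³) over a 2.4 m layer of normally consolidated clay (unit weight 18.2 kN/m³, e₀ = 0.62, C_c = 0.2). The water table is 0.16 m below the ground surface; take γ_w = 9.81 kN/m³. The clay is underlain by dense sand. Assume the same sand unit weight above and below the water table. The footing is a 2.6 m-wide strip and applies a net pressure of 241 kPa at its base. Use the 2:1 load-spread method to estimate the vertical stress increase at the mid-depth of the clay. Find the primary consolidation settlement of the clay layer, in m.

Mid-depth of clay below the ground surface: z = 2.3 + 2.4/2 = 3.5 m.
Total vertical stress at mid-clay: σ_v = 18.3×2.3 + 18.2×1.2 = 63.93 kPa.
Pore pressure: u = 9.81×(3.5 − 0.16) = 32.765 kPa.
Initial effective stress: σ'_0 = σ_v − u = 63.93 − 32.765 = 31.165 kPa.
Stress increase at mid-clay by the 2:1 spreading method:
Δσ = qB/(B+z) = 241×2.6/(2.6+3.5) = 102.72 kPa
Final effective stress: σ'_f = σ'_0 + Δσ = 31.165 + 102.72 = 133.88 kPa.
Normally consolidated clay, so the full stress increment lies on the virgin compression line:
S_c = C_c·H/(1+e₀)·log₁₀(σ'_f/σ'_0) = 0.2×2.4/(1+0.62)×log₁₀(133.88/31.165)
    = 0.2963 × 0.63305 = 0.1876 m

S_c ≈ 0.188 m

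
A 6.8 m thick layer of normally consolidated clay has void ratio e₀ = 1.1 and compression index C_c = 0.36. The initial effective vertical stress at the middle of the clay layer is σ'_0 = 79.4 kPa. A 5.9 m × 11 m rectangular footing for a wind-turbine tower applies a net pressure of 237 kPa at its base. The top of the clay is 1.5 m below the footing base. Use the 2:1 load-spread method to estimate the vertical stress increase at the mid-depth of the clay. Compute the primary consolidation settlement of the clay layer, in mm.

Mid-depth of clay below the footing base: z = 1.5 + 6.8/2 = 4.9 m.
Stress increase at mid-clay by the 2:1 spreading method:
Δσ = qBL/((B+z)(L+z)) = 237×5.9×11/((5.9+4.9)(11+4.9)) = 89.572 kPa
Final effective stress: σ'_f = σ'_0 + Δσ = 79.4 + 89.572 = 168.97 kPa.
Normally consolidated clay, so the full stress increment lies on the virgin compression line:
S_c = C_c·H/(1+e₀)·log₁₀(σ'_f/σ'_0) = 0.36×6.8/(1+1.1)×log₁₀(168.97/79.4)
    = 1.1657 × 0.32799 = 0.3823 m

S_c ≈ 382 mm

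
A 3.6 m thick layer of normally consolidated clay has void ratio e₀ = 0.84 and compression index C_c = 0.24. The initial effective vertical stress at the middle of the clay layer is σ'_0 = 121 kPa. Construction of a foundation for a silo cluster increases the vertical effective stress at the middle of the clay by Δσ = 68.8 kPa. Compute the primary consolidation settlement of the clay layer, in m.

Final effective stress: σ'_f = σ'_0 + Δσ = 121 + 68.8 = 189.8 kPa.
Normally consolidated clay, so the full stress increment lies on the virgin compression line:
S_c = C_c·H/(1+e₀)·log₁₀(σ'_f/σ'_0) = 0.24×3.6/(1+0.84)×log₁₀(189.8/121)
    = 0.46957 × 0.19551 = 0.09181 m

S_c ≈ 0.0918 m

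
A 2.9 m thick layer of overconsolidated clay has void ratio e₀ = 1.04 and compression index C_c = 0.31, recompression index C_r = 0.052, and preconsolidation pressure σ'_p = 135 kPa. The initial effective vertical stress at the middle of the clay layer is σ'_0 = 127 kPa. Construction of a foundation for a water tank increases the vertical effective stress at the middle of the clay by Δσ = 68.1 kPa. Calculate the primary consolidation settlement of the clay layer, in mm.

S_c ≈ 72.4 mm

Final effective stress: σ'_f = 127 + 68.1 = 195.1 kPa.
σ'_f = 195.1 > σ'_p = 135 kPa, so the stress path crosses the preconsolidation pressure — recompression up to σ'_p, then virgin compression beyond:
S_c = H/(1+e₀)·[C_r·log₁₀(σ'_p/σ'_0) + C_c·log₁₀(σ'_f/σ'_p)]
    = 2.9/2.04 × [0.052×log₁₀(135/127) + 0.31×log₁₀(195.1/135)]
    = 1.4216 × [0.0013796 + 0.049576] = 0.07244 m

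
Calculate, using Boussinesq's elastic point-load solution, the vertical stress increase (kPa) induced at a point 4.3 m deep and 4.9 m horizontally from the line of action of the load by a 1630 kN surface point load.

Δσ_z ≈ 5.25 kPa

Boussinesq vertical stress below a point load on an elastic half-space:
Δσ_z = 3P/(2πz²) · [1 + (r/z)²]^(−5/2)
r/z = 4.9/4.3 = 1.1395; [1+(r/z)²]^(−5/2) = 0.12484.
Δσ_z = 3×1630/(2π×4.3²) × 0.12484 = 42.091 × 0.12484 = 5.255 kPa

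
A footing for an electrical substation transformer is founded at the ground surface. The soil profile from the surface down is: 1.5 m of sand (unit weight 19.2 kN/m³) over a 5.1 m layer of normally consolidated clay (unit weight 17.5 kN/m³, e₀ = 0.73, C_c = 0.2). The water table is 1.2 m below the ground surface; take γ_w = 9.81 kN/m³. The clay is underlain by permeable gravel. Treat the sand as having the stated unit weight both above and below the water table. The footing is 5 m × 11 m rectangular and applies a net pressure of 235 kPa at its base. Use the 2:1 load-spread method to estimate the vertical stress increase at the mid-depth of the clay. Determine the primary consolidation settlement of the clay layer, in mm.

S_c ≈ 289 mm

Mid-depth of clay below the ground surface: z = 1.5 + 5.1/2 = 4.05 m.
Total vertical stress at mid-clay: σ_v = 19.2×1.5 + 17.5×2.55 = 73.425 kPa.
Pore pressure: u = 9.81×(4.05 − 1.2) = 27.959 kPa.
Initial effective stress: σ'_0 = σ_v − u = 73.425 − 27.959 = 45.466 kPa.
Stress increase at mid-clay by the 2:1 spreading method:
Δσ = qBL/((B+z)(L+z)) = 235×5×11/((5+4.05)(11+4.05)) = 94.895 kPa
Final effective stress: σ'_f = σ'_0 + Δσ = 45.466 + 94.895 = 140.36 kPa.
Normally consolidated clay, so the full stress increment lies on the virgin compression line:
S_c = C_c·H/(1+e₀)·log₁₀(σ'_f/σ'_0) = 0.2×5.1/(1+0.73)×log₁₀(140.36/45.466)
    = 0.5896 × 0.48956 = 0.2886 m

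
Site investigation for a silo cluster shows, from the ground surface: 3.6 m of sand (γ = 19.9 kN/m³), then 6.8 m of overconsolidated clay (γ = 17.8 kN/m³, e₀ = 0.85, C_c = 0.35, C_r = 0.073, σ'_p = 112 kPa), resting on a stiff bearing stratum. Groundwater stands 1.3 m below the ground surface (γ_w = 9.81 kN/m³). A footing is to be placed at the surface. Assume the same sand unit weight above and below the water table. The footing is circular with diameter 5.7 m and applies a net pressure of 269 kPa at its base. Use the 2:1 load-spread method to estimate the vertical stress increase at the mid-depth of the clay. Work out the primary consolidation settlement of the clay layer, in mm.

S_c ≈ 130 mm

Mid-depth of clay below the ground surface: z = 3.6 + 6.8/2 = 7 m.
Total vertical stress at mid-clay: σ_v = 19.9×3.6 + 17.8×3.4 = 132.16 kPa.
Pore pressure: u = 9.81×(7 − 1.3) = 55.917 kPa.
Initial effective stress: σ'_0 = σ_v − u = 132.16 − 55.917 = 76.243 kPa.
Stress increase at mid-clay by the 2:1 spreading method:
Δσ ≈ qD²/(D+z)² = 269×5.7²/(5.7+7)² = 54.187 kPa
Final effective stress: σ'_f = 76.243 + 54.187 = 130.43 kPa.
σ'_f = 130.43 > σ'_p = 112 kPa, so the stress path crosses the preconsolidation pressure — recompression up to σ'_p, then virgin compression beyond:
S_c = H/(1+e₀)·[C_r·log₁₀(σ'_p/σ'_0) + C_c·log₁₀(σ'_f/σ'_p)]
    = 6.8/1.85 × [0.073×log₁₀(112/76.243) + 0.35×log₁₀(130.43/112)]
    = 3.6757 × [0.012192 + 0.023156] = 0.1299 m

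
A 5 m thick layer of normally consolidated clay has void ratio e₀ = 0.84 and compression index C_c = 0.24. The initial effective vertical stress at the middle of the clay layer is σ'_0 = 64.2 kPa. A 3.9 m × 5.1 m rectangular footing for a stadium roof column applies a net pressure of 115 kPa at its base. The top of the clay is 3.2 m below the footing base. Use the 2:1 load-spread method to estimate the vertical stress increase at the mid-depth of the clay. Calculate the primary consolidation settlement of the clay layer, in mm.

Mid-depth of clay below the footing base: z = 3.2 + 5/2 = 5.7 m.
Stress increase at mid-clay by the 2:1 spreading method:
Δσ = qBL/((B+z)(L+z)) = 115×3.9×5.1/((3.9+5.7)(5.1+5.7)) = 22.062 kPa
Final effective stress: σ'_f = σ'_0 + Δσ = 64.2 + 22.062 = 86.262 kPa.
Normally consolidated clay, so the full stress increment lies on the virgin compression line:
S_c = C_c·H/(1+e₀)·log₁₀(σ'_f/σ'_0) = 0.24×5/(1+0.84)×log₁₀(86.262/64.2)
    = 0.65217 × 0.12828 = 0.08366 m

S_c ≈ 83.7 mm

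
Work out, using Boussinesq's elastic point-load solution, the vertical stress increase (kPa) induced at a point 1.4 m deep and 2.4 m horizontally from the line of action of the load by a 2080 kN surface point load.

Boussinesq vertical stress below a point load on an elastic half-space:
Δσ_z = 3P/(2πz²) · [1 + (r/z)²]^(−5/2)
r/z = 2.4/1.4 = 1.7143; [1+(r/z)²]^(−5/2) = 0.032479.
Δσ_z = 3×2080/(2π×1.4²) × 0.032479 = 506.7 × 0.032479 = 16.46 kPa

Δσ_z ≈ 16.5 kPa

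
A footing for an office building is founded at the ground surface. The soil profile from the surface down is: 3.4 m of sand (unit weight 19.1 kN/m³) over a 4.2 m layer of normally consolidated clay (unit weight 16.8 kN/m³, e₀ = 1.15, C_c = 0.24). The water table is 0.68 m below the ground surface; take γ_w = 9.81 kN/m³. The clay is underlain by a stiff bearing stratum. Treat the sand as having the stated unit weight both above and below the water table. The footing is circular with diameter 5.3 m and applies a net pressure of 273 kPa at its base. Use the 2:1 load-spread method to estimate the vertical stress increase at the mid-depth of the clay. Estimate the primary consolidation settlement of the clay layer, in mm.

S_c ≈ 164 mm

Mid-depth of clay below the ground surface: z = 3.4 + 4.2/2 = 5.5 m.
Total vertical stress at mid-clay: σ_v = 19.1×3.4 + 16.8×2.1 = 100.22 kPa.
Pore pressure: u = 9.81×(5.5 − 0.68) = 47.284 kPa.
Initial effective stress: σ'_0 = σ_v − u = 100.22 − 47.284 = 52.936 kPa.
Stress increase at mid-clay by the 2:1 spreading method:
Δσ ≈ qD²/(D+z)² = 273×5.3²/(5.3+5.5)² = 65.746 kPa
Final effective stress: σ'_f = σ'_0 + Δσ = 52.936 + 65.746 = 118.68 kPa.
Normally consolidated clay, so the full stress increment lies on the virgin compression line:
S_c = C_c·H/(1+e₀)·log₁₀(σ'_f/σ'_0) = 0.24×4.2/(1+1.15)×log₁₀(118.68/52.936)
    = 0.46884 × 0.35063 = 0.1644 m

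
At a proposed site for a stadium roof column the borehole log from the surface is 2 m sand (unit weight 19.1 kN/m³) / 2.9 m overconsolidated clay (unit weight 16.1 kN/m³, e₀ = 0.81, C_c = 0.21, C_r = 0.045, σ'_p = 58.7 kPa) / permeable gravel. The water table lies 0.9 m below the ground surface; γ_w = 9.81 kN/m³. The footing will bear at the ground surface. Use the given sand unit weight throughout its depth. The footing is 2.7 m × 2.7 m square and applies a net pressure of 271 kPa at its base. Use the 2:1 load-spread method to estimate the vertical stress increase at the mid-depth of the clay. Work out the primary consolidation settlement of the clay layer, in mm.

Mid-depth of clay below the ground surface: z = 2 + 2.9/2 = 3.45 m.
Total vertical stress at mid-clay: σ_v = 19.1×2 + 16.1×1.45 = 61.545 kPa.
Pore pressure: u = 9.81×(3.45 − 0.9) = 25.015 kPa.
Initial effective stress: σ'_0 = σ_v − u = 61.545 − 25.015 = 36.53 kPa.
Stress increase at mid-clay by the 2:1 spreading method:
Δσ = qBL/((B+z)(L+z)) = 271×2.7×2.7/((2.7+3.45)(2.7+3.45)) = 52.233 kPa
Final effective stress: σ'_f = 36.53 + 52.233 = 88.763 kPa.
σ'_f = 88.763 > σ'_p = 58.7 kPa, so the stress path crosses the preconsolidation pressure — recompression up to σ'_p, then virgin compression beyond:
S_c = H/(1+e₀)·[C_r·log₁₀(σ'_p/σ'_0) + C_c·log₁₀(σ'_f/σ'_p)]
    = 2.9/1.81 × [0.045×log₁₀(58.7/36.53) + 0.21×log₁₀(88.763/58.7)]
    = 1.6022 × [0.0092695 + 0.037715] = 0.07528 m

S_c ≈ 75.3 mm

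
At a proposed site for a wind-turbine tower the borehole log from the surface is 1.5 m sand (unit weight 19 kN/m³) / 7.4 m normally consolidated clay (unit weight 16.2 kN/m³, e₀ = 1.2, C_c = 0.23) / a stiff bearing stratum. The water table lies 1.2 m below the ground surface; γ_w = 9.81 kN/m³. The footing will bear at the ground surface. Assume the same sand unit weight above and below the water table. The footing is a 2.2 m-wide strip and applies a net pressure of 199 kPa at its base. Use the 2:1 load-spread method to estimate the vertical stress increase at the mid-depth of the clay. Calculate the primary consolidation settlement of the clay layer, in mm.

Mid-depth of clay below the ground surface: z = 1.5 + 7.4/2 = 5.2 m.
Total vertical stress at mid-clay: σ_v = 19×1.5 + 16.2×3.7 = 88.44 kPa.
Pore pressure: u = 9.81×(5.2 − 1.2) = 39.24 kPa.
Initial effective stress: σ'_0 = σ_v − u = 88.44 − 39.24 = 49.2 kPa.
Stress increase at mid-clay by the 2:1 spreading method:
Δσ = qB/(B+z) = 199×2.2/(2.2+5.2) = 59.162 kPa
Final effective stress: σ'_f = σ'_0 + Δσ = 49.2 + 59.162 = 108.36 kPa.
Normally consolidated clay, so the full stress increment lies on the virgin compression line:
S_c = C_c·H/(1+e₀)·log₁₀(σ'_f/σ'_0) = 0.23×7.4/(1+1.2)×log₁₀(108.36/49.2)
    = 0.77364 × 0.3429 = 0.2653 m

S_c ≈ 265 mm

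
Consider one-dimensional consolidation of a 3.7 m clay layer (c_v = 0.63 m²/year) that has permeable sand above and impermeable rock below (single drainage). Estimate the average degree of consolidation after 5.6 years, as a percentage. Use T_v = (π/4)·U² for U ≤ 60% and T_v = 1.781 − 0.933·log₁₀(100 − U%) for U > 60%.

U ≈ 57.3 %

Drainage path length: H_d = H = 3.7 m (single drainage).
T_v = c_v·t/H_d² = 0.63×5.6/3.7² = 0.25771.
T_v = 0.25771 corresponds to the U ≤ 60% branch:
U = √(4T_v/π) = 0.5728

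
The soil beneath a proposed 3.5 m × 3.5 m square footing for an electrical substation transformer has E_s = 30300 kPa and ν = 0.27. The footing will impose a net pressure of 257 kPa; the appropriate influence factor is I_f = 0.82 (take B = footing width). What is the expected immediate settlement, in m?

Immediate (elastic) settlement: S_e = q·B·(1−ν²)/E_s · I_f.
S_e = 257 × 3.5 × (1 − 0.27²) / 30300 × 0.82
    = 257 × 3.5 × 0.9271 / 30300 × 0.82
    = 0.02257 m

S_e ≈ 0.0226 m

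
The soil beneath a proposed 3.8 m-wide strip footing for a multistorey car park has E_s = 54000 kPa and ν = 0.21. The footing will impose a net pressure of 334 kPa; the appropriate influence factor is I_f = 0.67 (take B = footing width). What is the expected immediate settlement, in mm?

S_e ≈ 15.1 mm

Immediate (elastic) settlement: S_e = q·B·(1−ν²)/E_s · I_f.
S_e = 334 × 3.8 × (1 − 0.21²) / 54000 × 0.67
    = 334 × 3.8 × 0.9559 / 54000 × 0.67
    = 0.01505 m = 15.05 mm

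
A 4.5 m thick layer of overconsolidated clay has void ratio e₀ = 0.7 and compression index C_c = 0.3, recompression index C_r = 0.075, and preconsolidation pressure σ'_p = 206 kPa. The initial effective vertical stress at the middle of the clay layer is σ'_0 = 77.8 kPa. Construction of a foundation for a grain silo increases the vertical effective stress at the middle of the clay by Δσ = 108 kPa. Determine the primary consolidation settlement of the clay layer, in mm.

S_c ≈ 75.1 mm

Final effective stress: σ'_f = 77.8 + 108 = 185.8 kPa.
σ'_f = 185.8 ≤ σ'_p = 206 kPa, so the clay remains overconsolidated and only the recompression index applies:
S_c = C_r·H/(1+e₀)·log₁₀(σ'_f/σ'_0) = 0.075×4.5/1.7×log₁₀(185.8/77.8)
    = 0.19853 × 0.37807 = 0.07506 m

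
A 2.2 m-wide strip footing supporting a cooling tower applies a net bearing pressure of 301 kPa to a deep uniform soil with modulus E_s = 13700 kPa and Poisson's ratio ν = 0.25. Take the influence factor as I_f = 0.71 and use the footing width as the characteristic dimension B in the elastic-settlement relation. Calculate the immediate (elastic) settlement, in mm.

Immediate (elastic) settlement: S_e = q·B·(1−ν²)/E_s · I_f.
S_e = 301 × 2.2 × (1 − 0.25²) / 13700 × 0.71
    = 301 × 2.2 × 0.9375 / 13700 × 0.71
    = 0.03217 m = 32.17 mm

S_e ≈ 32.2 mm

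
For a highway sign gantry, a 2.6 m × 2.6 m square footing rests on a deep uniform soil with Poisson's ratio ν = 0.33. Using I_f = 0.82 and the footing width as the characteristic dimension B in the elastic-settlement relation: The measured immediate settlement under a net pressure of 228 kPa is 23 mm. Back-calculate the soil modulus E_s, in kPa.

S_e = q·B·(1−ν²)/E_s · I_f  ⇒  E_s = q·B·(1−ν²)·I_f / S_e.
E_s = 228 × 2.6 × 0.8911 × 0.82 / 0.023 = 18830 kPa

E_s ≈ 18800 kPa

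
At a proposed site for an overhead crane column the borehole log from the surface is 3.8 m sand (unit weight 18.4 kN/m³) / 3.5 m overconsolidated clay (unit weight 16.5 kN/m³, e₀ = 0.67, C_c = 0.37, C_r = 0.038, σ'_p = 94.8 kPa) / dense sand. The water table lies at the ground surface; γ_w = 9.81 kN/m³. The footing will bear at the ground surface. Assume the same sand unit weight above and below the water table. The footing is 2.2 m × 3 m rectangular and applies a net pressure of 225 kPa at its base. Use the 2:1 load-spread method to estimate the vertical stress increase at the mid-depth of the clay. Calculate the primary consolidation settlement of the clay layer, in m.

Mid-depth of clay below the ground surface: z = 3.8 + 3.5/2 = 5.55 m.
Total vertical stress at mid-clay: σ_v = 18.4×3.8 + 16.5×1.75 = 98.795 kPa.
Pore pressure: u = 9.81×(5.55 − 0) = 54.446 kPa.
Initial effective stress: σ'_0 = σ_v − u = 98.795 − 54.446 = 44.349 kPa.
Stress increase at mid-clay by the 2:1 spreading method:
Δσ = qBL/((B+z)(L+z)) = 225×2.2×3/((2.2+5.55)(3+5.55)) = 22.411 kPa
Final effective stress: σ'_f = 44.349 + 22.411 = 66.76 kPa.
σ'_f = 66.76 ≤ σ'_p = 94.8 kPa, so the clay remains overconsolidated and only the recompression index applies:
S_c = C_r·H/(1+e₀)·log₁₀(σ'_f/σ'_0) = 0.038×3.5/1.67×log₁₀(66.76/44.349)
    = 0.07964 × 0.17763 = 0.01415 m

S_c ≈ 0.0141 m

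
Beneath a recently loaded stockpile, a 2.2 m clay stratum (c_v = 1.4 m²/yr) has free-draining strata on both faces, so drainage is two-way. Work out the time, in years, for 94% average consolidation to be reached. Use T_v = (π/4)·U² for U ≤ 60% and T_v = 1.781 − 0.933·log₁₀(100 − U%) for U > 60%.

Drainage path length: H_d = H/2 = 1.1 m (double drainage).
U > 60%: T_v = 1.781 − 0.933·log₁₀(100 − 94) = 1.055.
t = T_v·H_d²/c_v = 1.055×1.1²/1.4 = 0.9118 years.

t ≈ 0.912 years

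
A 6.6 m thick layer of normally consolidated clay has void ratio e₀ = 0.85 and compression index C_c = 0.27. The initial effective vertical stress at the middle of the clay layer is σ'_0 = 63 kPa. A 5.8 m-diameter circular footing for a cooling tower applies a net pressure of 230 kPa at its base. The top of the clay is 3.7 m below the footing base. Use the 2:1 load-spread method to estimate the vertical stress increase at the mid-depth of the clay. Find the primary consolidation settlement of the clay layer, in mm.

Mid-depth of clay below the footing base: z = 3.7 + 6.6/2 = 7 m.
Stress increase at mid-clay by the 2:1 spreading method:
Δσ ≈ qD²/(D+z)² = 230×5.8²/(5.8+7)² = 47.224 kPa
Final effective stress: σ'_f = σ'_0 + Δσ = 63 + 47.224 = 110.22 kPa.
Normally consolidated clay, so the full stress increment lies on the virgin compression line:
S_c = C_c·H/(1+e₀)·log₁₀(σ'_f/σ'_0) = 0.27×6.6/(1+0.85)×log₁₀(110.22/63)
    = 0.96324 × 0.24292 = 0.234 m

S_c ≈ 234 mm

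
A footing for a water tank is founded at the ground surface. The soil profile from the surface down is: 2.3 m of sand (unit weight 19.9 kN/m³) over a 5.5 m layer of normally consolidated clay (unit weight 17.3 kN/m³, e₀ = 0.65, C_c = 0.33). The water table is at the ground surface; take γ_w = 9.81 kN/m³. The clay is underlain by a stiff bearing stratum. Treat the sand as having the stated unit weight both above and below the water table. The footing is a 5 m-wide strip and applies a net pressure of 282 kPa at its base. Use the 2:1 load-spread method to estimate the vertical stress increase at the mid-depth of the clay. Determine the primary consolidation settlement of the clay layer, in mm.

Mid-depth of clay below the ground surface: z = 2.3 + 5.5/2 = 5.05 m.
Total vertical stress at mid-clay: σ_v = 19.9×2.3 + 17.3×2.75 = 93.345 kPa.
Pore pressure: u = 9.81×(5.05 − 0) = 49.541 kPa.
Initial effective stress: σ'_0 = σ_v − u = 93.345 − 49.541 = 43.804 kPa.
Stress increase at mid-clay by the 2:1 spreading method:
Δσ = qB/(B+z) = 282×5/(5+5.05) = 140.3 kPa
Final effective stress: σ'_f = σ'_0 + Δσ = 43.804 + 140.3 = 184.1 kPa.
Normally consolidated clay, so the full stress increment lies on the virgin compression line:
S_c = C_c·H/(1+e₀)·log₁₀(σ'_f/σ'_0) = 0.33×5.5/(1+0.65)×log₁₀(184.1/43.804)
    = 1.1 × 0.62354 = 0.6859 m

S_c ≈ 686 mm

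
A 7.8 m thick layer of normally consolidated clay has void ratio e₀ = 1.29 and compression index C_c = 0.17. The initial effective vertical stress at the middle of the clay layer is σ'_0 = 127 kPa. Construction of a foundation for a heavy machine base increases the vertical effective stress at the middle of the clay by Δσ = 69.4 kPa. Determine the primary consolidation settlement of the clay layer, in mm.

Final effective stress: σ'_f = σ'_0 + Δσ = 127 + 69.4 = 196.4 kPa.
Normally consolidated clay, so the full stress increment lies on the virgin compression line:
S_c = C_c·H/(1+e₀)·log₁₀(σ'_f/σ'_0) = 0.17×7.8/(1+1.29)×log₁₀(196.4/127)
    = 0.57904 × 0.18934 = 0.1096 m

S_c ≈ 110 mm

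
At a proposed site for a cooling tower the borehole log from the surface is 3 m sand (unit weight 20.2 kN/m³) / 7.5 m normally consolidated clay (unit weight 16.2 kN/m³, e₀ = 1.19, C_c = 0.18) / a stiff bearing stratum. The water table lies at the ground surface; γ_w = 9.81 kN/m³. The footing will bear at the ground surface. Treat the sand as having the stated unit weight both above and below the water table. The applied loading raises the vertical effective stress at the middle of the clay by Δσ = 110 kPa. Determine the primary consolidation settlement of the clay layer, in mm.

Mid-depth of clay below the ground surface: z = 3 + 7.5/2 = 6.75 m.
Total vertical stress at mid-clay: σ_v = 20.2×3 + 16.2×3.75 = 121.35 kPa.
Pore pressure: u = 9.81×(6.75 − 0) = 66.218 kPa.
Initial effective stress: σ'_0 = σ_v − u = 121.35 − 66.218 = 55.132 kPa.
Final effective stress: σ'_f = σ'_0 + Δσ = 55.132 + 110 = 165.13 kPa.
Normally consolidated clay, so the full stress increment lies on the virgin compression line:
S_c = C_c·H/(1+e₀)·log₁₀(σ'_f/σ'_0) = 0.18×7.5/(1+1.19)×log₁₀(165.13/55.132)
    = 0.61644 × 0.47642 = 0.2937 m

S_c ≈ 294 mm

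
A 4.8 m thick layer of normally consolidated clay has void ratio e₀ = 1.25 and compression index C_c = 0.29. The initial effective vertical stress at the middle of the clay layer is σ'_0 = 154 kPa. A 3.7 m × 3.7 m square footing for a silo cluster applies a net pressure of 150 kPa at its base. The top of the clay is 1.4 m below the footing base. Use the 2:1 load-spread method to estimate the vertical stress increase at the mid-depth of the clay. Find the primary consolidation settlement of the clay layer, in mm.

Mid-depth of clay below the footing base: z = 1.4 + 4.8/2 = 3.8 m.
Stress increase at mid-clay by the 2:1 spreading method:
Δσ = qBL/((B+z)(L+z)) = 150×3.7×3.7/((3.7+3.8)(3.7+3.8)) = 36.507 kPa
Final effective stress: σ'_f = σ'_0 + Δσ = 154 + 36.507 = 190.51 kPa.
Normally consolidated clay, so the full stress increment lies on the virgin compression line:
S_c = C_c·H/(1+e₀)·log₁₀(σ'_f/σ'_0) = 0.29×4.8/(1+1.25)×log₁₀(190.51/154)
    = 0.61867 × 0.092397 = 0.05716 m

S_c ≈ 57.2 mm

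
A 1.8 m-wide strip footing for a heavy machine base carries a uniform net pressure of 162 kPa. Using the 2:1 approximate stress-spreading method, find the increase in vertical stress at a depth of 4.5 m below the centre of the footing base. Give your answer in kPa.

Δσ_z ≈ 46.3 kPa

By the 2:1 method the load spreads at 1 horizontal : 2 vertical, so at depth z the loaded area has grown by z in each plan dimension:
Δσ = qB/(B+z) = 162×1.8/(1.8+4.5) = 46.286 kPa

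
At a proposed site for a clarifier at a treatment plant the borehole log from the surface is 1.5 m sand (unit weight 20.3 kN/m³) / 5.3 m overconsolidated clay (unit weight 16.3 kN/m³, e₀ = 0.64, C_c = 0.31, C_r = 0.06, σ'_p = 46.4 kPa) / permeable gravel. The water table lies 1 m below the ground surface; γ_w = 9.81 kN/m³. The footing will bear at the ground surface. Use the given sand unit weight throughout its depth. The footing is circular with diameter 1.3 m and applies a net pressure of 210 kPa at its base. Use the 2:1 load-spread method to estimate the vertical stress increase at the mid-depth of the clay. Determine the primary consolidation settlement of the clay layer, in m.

Mid-depth of clay below the ground surface: z = 1.5 + 5.3/2 = 4.15 m.
Total vertical stress at mid-clay: σ_v = 20.3×1.5 + 16.3×2.65 = 73.645 kPa.
Pore pressure: u = 9.81×(4.15 − 1) = 30.902 kPa.
Initial effective stress: σ'_0 = σ_v − u = 73.645 − 30.902 = 42.743 kPa.
Stress increase at mid-clay by the 2:1 spreading method:
Δσ ≈ qD²/(D+z)² = 210×1.3²/(1.3+4.15)² = 11.948 kPa
Final effective stress: σ'_f = 42.743 + 11.948 = 54.691 kPa.
σ'_f = 54.691 > σ'_p = 46.4 kPa, so the stress path crosses the preconsolidation pressure — recompression up to σ'_p, then virgin compression beyond:
S_c = H/(1+e₀)·[C_r·log₁₀(σ'_p/σ'_0) + C_c·log₁₀(σ'_f/σ'_p)]
    = 5.3/1.64 × [0.06×log₁₀(46.4/42.743) + 0.31×log₁₀(54.691/46.4)]
    = 3.2317 × [0.0021392 + 0.022133] = 0.07844 m

S_c ≈ 0.0784 m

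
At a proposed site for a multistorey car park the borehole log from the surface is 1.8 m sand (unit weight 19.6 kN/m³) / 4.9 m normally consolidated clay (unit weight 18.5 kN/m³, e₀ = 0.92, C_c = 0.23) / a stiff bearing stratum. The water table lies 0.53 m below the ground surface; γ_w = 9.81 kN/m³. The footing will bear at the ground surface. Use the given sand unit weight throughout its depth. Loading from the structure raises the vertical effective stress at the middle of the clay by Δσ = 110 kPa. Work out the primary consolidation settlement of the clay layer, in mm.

S_c ≈ 319 mm

Mid-depth of clay below the ground surface: z = 1.8 + 4.9/2 = 4.25 m.
Total vertical stress at mid-clay: σ_v = 19.6×1.8 + 18.5×2.45 = 80.605 kPa.
Pore pressure: u = 9.81×(4.25 − 0.53) = 36.493 kPa.
Initial effective stress: σ'_0 = σ_v − u = 80.605 − 36.493 = 44.112 kPa.
Final effective stress: σ'_f = σ'_0 + Δσ = 44.112 + 110 = 154.11 kPa.
Normally consolidated clay, so the full stress increment lies on the virgin compression line:
S_c = C_c·H/(1+e₀)·log₁₀(σ'_f/σ'_0) = 0.23×4.9/(1+0.92)×log₁₀(154.11/44.112)
    = 0.58698 × 0.54327 = 0.3189 m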